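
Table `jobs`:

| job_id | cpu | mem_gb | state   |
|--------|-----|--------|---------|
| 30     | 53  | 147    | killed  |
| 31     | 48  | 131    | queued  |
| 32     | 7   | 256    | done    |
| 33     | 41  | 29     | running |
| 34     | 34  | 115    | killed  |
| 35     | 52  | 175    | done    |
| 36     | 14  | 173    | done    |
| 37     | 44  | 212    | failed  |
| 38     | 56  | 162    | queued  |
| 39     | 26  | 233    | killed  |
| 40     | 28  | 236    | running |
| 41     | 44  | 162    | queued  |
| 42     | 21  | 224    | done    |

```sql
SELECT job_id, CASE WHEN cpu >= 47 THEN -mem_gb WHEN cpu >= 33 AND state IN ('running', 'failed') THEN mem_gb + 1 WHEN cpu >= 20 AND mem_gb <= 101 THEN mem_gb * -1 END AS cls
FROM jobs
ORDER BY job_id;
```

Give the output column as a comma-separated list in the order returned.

-147, -131, NULL, 30, NULL, -175, NULL, 213, -162, NULL, NULL, NULL, NULL

job_id=30: cpu >= 47 → -147
job_id=31: cpu >= 47 → -131
job_id=32: (no match → NULL) → NULL
job_id=33: cpu >= 33 AND state IN ('running', 'failed') → 30
job_id=34: (no match → NULL) → NULL
job_id=35: cpu >= 47 → -175
job_id=36: (no match → NULL) → NULL
job_id=37: cpu >= 33 AND state IN ('running', 'failed') → 213
job_id=38: cpu >= 47 → -162
job_id=39: (no match → NULL) → NULL
job_id=40: (no match → NULL) → NULL
job_id=41: (no match → NULL) → NULL
job_id=42: (no match → NULL) → NULL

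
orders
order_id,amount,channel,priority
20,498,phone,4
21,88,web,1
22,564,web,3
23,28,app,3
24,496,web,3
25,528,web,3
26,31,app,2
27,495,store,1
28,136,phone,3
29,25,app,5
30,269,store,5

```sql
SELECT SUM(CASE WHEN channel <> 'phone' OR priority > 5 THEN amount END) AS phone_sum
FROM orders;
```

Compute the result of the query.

order_id=20: ✗
order_id=21: ✓ → 88
order_id=22: ✓ → 564
order_id=23: ✓ → 28
order_id=24: ✓ → 496
order_id=25: ✓ → 528
order_id=26: ✓ → 31
order_id=27: ✓ → 495
order_id=28: ✗
order_id=29: ✓ → 25
order_id=30: ✓ → 269
phone_sum = 88 + 564 + 28 + 496 + 528 + 31 + 495 + 25 + 269 = 2524

2524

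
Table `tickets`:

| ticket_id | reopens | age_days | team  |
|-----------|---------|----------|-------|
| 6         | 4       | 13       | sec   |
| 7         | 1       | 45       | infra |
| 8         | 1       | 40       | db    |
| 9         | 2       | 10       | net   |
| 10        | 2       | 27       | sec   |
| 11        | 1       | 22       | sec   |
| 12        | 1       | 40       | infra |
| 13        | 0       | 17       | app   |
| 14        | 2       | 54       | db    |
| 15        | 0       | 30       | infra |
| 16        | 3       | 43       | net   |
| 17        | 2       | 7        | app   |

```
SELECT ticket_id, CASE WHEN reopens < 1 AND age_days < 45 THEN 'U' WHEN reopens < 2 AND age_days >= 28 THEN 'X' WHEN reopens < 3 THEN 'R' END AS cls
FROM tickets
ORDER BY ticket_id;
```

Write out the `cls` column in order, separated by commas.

NULL, X, X, R, R, R, X, U, R, U, NULL, R

ticket_id=6: (no match → NULL) → NULL
ticket_id=7: reopens < 2 AND age_days >= 28 → X
ticket_id=8: reopens < 2 AND age_days >= 28 → X
ticket_id=9: reopens < 3 → R
ticket_id=10: reopens < 3 → R
ticket_id=11: reopens < 3 → R
ticket_id=12: reopens < 2 AND age_days >= 28 → X
ticket_id=13: reopens < 1 AND age_days < 45 → U
ticket_id=14: reopens < 3 → R
ticket_id=15: reopens < 1 AND age_days < 45 → U
ticket_id=16: (no match → NULL) → NULL
ticket_id=17: reopens < 3 → R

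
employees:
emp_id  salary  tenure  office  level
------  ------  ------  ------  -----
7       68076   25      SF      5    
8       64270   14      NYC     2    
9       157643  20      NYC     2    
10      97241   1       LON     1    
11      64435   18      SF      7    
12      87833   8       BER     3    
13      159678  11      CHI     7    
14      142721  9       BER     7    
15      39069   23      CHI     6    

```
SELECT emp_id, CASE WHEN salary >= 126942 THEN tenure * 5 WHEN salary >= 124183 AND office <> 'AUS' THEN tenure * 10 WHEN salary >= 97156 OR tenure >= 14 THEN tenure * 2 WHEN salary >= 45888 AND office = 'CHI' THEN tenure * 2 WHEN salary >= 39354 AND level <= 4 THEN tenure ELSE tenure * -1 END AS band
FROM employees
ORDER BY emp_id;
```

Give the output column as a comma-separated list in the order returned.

50, 28, 100, 2, 36, 8, 55, 45, 46

emp_id=7: salary >= 97156 OR tenure >= 14 → 50
emp_id=8: salary >= 97156 OR tenure >= 14 → 28
emp_id=9: salary >= 126942 → 100
emp_id=10: salary >= 97156 OR tenure >= 14 → 2
emp_id=11: salary >= 97156 OR tenure >= 14 → 36
emp_id=12: salary >= 39354 AND level <= 4 → 8
emp_id=13: salary >= 126942 → 55
emp_id=14: salary >= 126942 → 45
emp_id=15: salary >= 97156 OR tenure >= 14 → 46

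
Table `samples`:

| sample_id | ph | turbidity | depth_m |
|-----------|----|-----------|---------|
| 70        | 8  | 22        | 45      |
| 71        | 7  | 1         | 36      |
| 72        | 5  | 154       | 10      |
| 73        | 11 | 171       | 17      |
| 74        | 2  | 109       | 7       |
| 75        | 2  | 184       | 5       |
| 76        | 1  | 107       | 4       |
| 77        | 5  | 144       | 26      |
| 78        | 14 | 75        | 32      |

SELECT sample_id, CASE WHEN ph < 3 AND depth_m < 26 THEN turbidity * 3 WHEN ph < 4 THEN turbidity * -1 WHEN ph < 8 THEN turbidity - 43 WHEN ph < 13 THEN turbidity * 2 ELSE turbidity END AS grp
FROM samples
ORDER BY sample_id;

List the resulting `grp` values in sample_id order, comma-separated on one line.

sample_id=70: ph < 13 → 44
sample_id=71: ph < 8 → -42
sample_id=72: ph < 8 → 111
sample_id=73: ph < 13 → 342
sample_id=74: ph < 3 AND depth_m < 26 → 327
sample_id=75: ph < 3 AND depth_m < 26 → 552
sample_id=76: ph < 3 AND depth_m < 26 → 321
sample_id=77: ph < 8 → 101
sample_id=78: ELSE → 75

44, -42, 111, 342, 327, 552, 321, 101, 75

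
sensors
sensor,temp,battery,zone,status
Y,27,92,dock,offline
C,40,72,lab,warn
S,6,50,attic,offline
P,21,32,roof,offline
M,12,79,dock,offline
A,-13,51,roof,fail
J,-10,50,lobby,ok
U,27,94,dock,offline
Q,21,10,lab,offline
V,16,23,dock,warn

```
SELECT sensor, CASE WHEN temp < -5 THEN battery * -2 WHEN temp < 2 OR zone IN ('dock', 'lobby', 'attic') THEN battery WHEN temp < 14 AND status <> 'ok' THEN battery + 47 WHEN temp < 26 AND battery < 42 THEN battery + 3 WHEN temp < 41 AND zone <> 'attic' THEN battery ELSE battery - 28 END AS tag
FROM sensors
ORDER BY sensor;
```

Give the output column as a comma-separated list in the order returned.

-102, 72, -100, 79, 35, 13, 50, 94, 23, 92

sensor=A: temp < -5 → -102
sensor=C: temp < 41 AND zone <> 'attic' → 72
sensor=J: temp < -5 → -100
sensor=M: temp < 2 OR zone IN ('dock', 'lobby', 'attic') → 79
sensor=P: temp < 26 AND battery < 42 → 35
sensor=Q: temp < 26 AND battery < 42 → 13
sensor=S: temp < 2 OR zone IN ('dock', 'lobby', 'attic') → 50
sensor=U: temp < 2 OR zone IN ('dock', 'lobby', 'attic') → 94
sensor=V: temp < 2 OR zone IN ('dock', 'lobby', 'attic') → 23
sensor=Y: temp < 2 OR zone IN ('dock', 'lobby', 'attic') → 92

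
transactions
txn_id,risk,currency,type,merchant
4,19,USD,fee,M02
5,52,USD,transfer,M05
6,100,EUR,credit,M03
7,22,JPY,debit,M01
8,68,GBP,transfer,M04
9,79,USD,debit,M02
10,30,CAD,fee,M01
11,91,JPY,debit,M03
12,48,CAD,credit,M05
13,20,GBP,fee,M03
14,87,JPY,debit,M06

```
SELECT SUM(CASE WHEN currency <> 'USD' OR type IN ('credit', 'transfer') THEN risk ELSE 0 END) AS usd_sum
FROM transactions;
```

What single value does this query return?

txn_id=4: ✗
txn_id=5: ✓ → 52
txn_id=6: ✓ → 100
txn_id=7: ✓ → 22
txn_id=8: ✓ → 68
txn_id=9: ✗
txn_id=10: ✓ → 30
txn_id=11: ✓ → 91
txn_id=12: ✓ → 48
txn_id=13: ✓ → 20
txn_id=14: ✓ → 87
usd_sum = 52 + 100 + 22 + 68 + 30 + 91 + 48 + 20 + 87 = 518

518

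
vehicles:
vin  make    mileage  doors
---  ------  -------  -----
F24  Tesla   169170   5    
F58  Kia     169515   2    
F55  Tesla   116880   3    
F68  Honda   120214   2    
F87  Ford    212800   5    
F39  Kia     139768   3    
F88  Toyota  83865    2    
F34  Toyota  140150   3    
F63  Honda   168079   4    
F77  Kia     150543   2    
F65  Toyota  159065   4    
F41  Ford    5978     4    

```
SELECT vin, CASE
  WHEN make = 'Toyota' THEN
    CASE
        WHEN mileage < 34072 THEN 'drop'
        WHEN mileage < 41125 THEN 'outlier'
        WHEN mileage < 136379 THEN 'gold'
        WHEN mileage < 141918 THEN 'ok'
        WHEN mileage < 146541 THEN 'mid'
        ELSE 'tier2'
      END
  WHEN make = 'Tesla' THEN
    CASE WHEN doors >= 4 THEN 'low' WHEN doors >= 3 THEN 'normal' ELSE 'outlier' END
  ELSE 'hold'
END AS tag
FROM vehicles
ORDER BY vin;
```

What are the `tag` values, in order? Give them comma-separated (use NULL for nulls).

low, ok, hold, hold, normal, hold, hold, tier2, hold, hold, hold, gold

vin=F24: make='Tesla' → inner[doors >= 4] → low
vin=F34: make='Toyota' → inner[mileage < 141918] → ok
vin=F39: make='Kia' → outer ELSE → hold
vin=F41: make='Ford' → outer ELSE → hold
vin=F55: make='Tesla' → inner[doors >= 3] → normal
vin=F58: make='Kia' → outer ELSE → hold
vin=F63: make='Honda' → outer ELSE → hold
vin=F65: make='Toyota' → inner[ELSE] → tier2
vin=F68: make='Honda' → outer ELSE → hold
vin=F77: make='Kia' → outer ELSE → hold
vin=F87: make='Ford' → outer ELSE → hold
vin=F88: make='Toyota' → inner[mileage < 136379] → gold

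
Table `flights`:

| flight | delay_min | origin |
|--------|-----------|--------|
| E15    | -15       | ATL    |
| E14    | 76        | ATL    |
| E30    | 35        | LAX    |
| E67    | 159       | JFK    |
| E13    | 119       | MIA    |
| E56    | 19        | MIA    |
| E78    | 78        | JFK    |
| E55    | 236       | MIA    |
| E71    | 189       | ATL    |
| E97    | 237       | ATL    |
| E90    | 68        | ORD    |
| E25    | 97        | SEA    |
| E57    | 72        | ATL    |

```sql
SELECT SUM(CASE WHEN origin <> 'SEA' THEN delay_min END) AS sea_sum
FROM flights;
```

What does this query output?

flight=E15: ✓ → -15
flight=E14: ✓ → 76
flight=E30: ✓ → 35
flight=E67: ✓ → 159
flight=E13: ✓ → 119
flight=E56: ✓ → 19
flight=E78: ✓ → 78
flight=E55: ✓ → 236
flight=E71: ✓ → 189
flight=E97: ✓ → 237
flight=E90: ✓ → 68
flight=E25: ✗
flight=E57: ✓ → 72
sea_sum = -15 + 76 + 35 + 159 + 119 + 19 + 78 + 236 + 189 + 237 + 68 + 72 = 1273

1273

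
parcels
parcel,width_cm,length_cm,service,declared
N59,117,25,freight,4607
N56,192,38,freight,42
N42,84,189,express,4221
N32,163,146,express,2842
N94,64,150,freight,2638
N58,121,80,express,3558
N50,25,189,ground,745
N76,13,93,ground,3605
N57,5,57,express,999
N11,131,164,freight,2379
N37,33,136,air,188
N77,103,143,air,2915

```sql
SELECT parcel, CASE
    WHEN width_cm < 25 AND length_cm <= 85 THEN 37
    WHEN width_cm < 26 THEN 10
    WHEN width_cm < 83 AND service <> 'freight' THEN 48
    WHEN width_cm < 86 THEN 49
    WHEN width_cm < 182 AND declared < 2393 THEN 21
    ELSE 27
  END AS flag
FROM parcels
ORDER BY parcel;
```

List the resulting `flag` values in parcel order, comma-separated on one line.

parcel=N11: width_cm < 182 AND declared < 2393 → 21
parcel=N32: ELSE → 27
parcel=N37: width_cm < 83 AND service <> 'freight' → 48
parcel=N42: width_cm < 86 → 49
parcel=N50: width_cm < 26 → 10
parcel=N56: ELSE → 27
parcel=N57: width_cm < 25 AND length_cm <= 85 → 37
parcel=N58: ELSE → 27
parcel=N59: ELSE → 27
parcel=N76: width_cm < 26 → 10
parcel=N77: ELSE → 27
parcel=N94: width_cm < 86 → 49

21, 27, 48, 49, 10, 27, 37, 27, 27, 10, 27, 49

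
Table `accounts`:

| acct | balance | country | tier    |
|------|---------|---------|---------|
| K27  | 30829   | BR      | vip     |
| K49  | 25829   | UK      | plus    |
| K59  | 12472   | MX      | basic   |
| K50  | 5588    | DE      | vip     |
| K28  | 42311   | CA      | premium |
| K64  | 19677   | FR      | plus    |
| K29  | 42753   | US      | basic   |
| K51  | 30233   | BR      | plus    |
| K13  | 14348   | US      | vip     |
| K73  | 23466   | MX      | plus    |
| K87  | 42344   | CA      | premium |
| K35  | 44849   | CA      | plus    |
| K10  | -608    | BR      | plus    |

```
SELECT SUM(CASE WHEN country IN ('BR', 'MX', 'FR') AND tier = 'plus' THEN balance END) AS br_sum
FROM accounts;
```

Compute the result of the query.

72768

acct=K27: ✗
acct=K49: ✗
acct=K59: ✗
acct=K50: ✗
acct=K28: ✗
acct=K64: ✓ → 19677
acct=K29: ✗
acct=K51: ✓ → 30233
acct=K13: ✗
acct=K73: ✓ → 23466
acct=K87: ✗
acct=K35: ✗
acct=K10: ✓ → -608
br_sum = 19677 + 30233 + 23466 + -608 = 72768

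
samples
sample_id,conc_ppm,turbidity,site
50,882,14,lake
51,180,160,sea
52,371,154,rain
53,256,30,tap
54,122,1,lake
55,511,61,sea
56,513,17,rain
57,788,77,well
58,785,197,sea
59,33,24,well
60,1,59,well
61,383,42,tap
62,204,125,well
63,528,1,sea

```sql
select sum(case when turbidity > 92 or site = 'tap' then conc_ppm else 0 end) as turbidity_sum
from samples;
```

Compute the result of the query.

2179

sample_id=50: ✗
sample_id=51: ✓ → 180
sample_id=52: ✓ → 371
sample_id=53: ✓ → 256
sample_id=54: ✗
sample_id=55: ✗
sample_id=56: ✗
sample_id=57: ✗
sample_id=58: ✓ → 785
sample_id=59: ✗
sample_id=60: ✗
sample_id=61: ✓ → 383
sample_id=62: ✓ → 204
sample_id=63: ✗
turbidity_sum = 180 + 371 + 256 + 785 + 383 + 204 = 2179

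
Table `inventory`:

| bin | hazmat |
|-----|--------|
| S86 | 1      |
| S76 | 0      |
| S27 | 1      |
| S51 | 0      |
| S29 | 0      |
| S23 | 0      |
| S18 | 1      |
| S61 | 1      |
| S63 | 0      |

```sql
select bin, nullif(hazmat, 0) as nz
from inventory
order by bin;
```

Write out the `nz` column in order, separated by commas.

1, NULL, 1, NULL, NULL, 1, NULL, NULL, 1

bin=S18: hazmat=1 vs 0: differ → 1
bin=S23: hazmat=0 vs 0: equal → NULL
bin=S27: hazmat=1 vs 0: differ → 1
bin=S29: hazmat=0 vs 0: equal → NULL
bin=S51: hazmat=0 vs 0: equal → NULL
bin=S61: hazmat=1 vs 0: differ → 1
bin=S63: hazmat=0 vs 0: equal → NULL
bin=S76: hazmat=0 vs 0: equal → NULL
bin=S86: hazmat=1 vs 0: differ → 1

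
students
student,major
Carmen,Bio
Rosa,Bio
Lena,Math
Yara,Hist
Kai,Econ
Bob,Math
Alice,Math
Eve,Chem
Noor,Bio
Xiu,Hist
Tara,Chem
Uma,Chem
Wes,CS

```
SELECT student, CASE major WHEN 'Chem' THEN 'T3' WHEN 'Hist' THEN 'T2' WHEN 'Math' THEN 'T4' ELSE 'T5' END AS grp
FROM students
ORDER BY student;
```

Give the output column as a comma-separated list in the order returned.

T4, T4, T5, T3, T5, T4, T5, T5, T3, T3, T5, T2, T2

student=Alice: major='Math' → T4
student=Bob: major='Math' → T4
student=Carmen: ELSE → T5
student=Eve: major='Chem' → T3
student=Kai: ELSE → T5
student=Lena: major='Math' → T4
student=Noor: ELSE → T5
student=Rosa: ELSE → T5
student=Tara: major='Chem' → T3
student=Uma: major='Chem' → T3
student=Wes: ELSE → T5
student=Xiu: major='Hist' → T2
student=Yara: major='Hist' → T2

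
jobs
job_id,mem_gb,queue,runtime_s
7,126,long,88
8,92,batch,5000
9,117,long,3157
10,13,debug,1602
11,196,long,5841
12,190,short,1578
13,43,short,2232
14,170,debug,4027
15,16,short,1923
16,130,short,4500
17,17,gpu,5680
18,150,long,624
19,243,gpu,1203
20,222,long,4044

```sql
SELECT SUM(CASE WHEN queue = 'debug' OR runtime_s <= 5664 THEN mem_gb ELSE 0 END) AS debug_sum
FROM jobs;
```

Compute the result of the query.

1512

job_id=7: ✓ → 126
job_id=8: ✓ → 92
job_id=9: ✓ → 117
job_id=10: ✓ → 13
job_id=11: ✗
job_id=12: ✓ → 190
job_id=13: ✓ → 43
job_id=14: ✓ → 170
job_id=15: ✓ → 16
job_id=16: ✓ → 130
job_id=17: ✗
job_id=18: ✓ → 150
job_id=19: ✓ → 243
job_id=20: ✓ → 222
debug_sum = 126 + 92 + 117 + 13 + 190 + 43 + 170 + 16 + 130 + 150 + 243 + 222 = 1512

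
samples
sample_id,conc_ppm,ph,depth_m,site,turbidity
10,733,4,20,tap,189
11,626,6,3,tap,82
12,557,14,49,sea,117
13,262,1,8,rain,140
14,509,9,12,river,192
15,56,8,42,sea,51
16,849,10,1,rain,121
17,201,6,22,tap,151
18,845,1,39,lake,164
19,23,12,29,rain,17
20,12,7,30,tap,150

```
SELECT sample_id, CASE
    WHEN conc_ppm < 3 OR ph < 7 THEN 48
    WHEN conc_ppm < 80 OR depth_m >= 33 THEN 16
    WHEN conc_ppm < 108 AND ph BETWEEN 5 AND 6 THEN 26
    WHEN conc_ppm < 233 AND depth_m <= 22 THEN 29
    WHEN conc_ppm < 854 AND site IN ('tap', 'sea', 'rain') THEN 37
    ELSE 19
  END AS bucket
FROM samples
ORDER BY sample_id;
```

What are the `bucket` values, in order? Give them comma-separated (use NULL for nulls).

48, 48, 16, 48, 19, 16, 37, 48, 48, 16, 16

sample_id=10: conc_ppm < 3 OR ph < 7 → 48
sample_id=11: conc_ppm < 3 OR ph < 7 → 48
sample_id=12: conc_ppm < 80 OR depth_m >= 33 → 16
sample_id=13: conc_ppm < 3 OR ph < 7 → 48
sample_id=14: ELSE → 19
sample_id=15: conc_ppm < 80 OR depth_m >= 33 → 16
sample_id=16: conc_ppm < 854 AND site IN ('tap', 'sea', 'rain') → 37
sample_id=17: conc_ppm < 3 OR ph < 7 → 48
sample_id=18: conc_ppm < 3 OR ph < 7 → 48
sample_id=19: conc_ppm < 80 OR depth_m >= 33 → 16
sample_id=20: conc_ppm < 80 OR depth_m >= 33 → 16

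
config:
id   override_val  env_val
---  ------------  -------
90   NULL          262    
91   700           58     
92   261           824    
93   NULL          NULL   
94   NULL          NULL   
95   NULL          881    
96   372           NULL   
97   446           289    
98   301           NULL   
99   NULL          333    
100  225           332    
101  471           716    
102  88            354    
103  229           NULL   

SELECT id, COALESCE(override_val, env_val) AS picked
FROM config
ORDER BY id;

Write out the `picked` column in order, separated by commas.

262, 700, 261, NULL, NULL, 881, 372, 446, 301, 333, 225, 471, 88, 229

id=90: override_val=NULL, env_val=262 → 262
id=91: override_val=700 → 700
id=92: override_val=261 → 261
id=93: override_val=NULL, env_val=NULL (all NULL) → NULL
id=94: override_val=NULL, env_val=NULL (all NULL) → NULL
id=95: override_val=NULL, env_val=881 → 881
id=96: override_val=372 → 372
id=97: override_val=446 → 446
id=98: override_val=301 → 301
id=99: override_val=NULL, env_val=333 → 333
id=100: override_val=225 → 225
id=101: override_val=471 → 471
id=102: override_val=88 → 88
id=103: override_val=229 → 229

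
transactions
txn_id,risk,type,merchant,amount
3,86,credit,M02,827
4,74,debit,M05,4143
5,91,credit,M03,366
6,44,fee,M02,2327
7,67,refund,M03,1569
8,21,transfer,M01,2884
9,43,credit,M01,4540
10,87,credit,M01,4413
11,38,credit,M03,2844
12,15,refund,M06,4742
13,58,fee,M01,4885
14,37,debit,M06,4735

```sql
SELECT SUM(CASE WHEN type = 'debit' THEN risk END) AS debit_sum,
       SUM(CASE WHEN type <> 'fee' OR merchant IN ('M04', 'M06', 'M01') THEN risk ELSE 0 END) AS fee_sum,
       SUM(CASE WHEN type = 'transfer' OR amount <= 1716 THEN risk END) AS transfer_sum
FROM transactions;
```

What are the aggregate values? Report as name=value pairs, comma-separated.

[debit_sum: type = 'debit']
txn_id=3: ✗
txn_id=4: ✓ → 74
txn_id=5: ✗
txn_id=6: ✗
txn_id=7: ✗
txn_id=8: ✗
txn_id=9: ✗
txn_id=10: ✗
txn_id=11: ✗
txn_id=12: ✗
txn_id=13: ✗
txn_id=14: ✓ → 37
debit_sum = 74 + 37 = 111
—
[fee_sum: type <> 'fee' OR merchant IN ('M04', 'M06', 'M01')]
txn_id=3: ✓ → 86
txn_id=4: ✓ → 74
txn_id=5: ✓ → 91
txn_id=6: ✗
txn_id=7: ✓ → 67
txn_id=8: ✓ → 21
txn_id=9: ✓ → 43
txn_id=10: ✓ → 87
txn_id=11: ✓ → 38
txn_id=12: ✓ → 15
txn_id=13: ✓ → 58
txn_id=14: ✓ → 37
fee_sum = 86 + 74 + 91 + 67 + 21 + 43 + 87 + 38 + 15 + 58 + 37 = 617
—
[transfer_sum: type = 'transfer' OR amount <= 1716]
txn_id=3: ✓ → 86
txn_id=4: ✗
txn_id=5: ✓ → 91
txn_id=6: ✗
txn_id=7: ✓ → 67
txn_id=8: ✓ → 21
txn_id=9: ✗
txn_id=10: ✗
txn_id=11: ✗
txn_id=12: ✗
txn_id=13: ✗
txn_id=14: ✗
transfer_sum = 86 + 91 + 67 + 21 = 265

debit_sum=111, fee_sum=617, transfer_sum=265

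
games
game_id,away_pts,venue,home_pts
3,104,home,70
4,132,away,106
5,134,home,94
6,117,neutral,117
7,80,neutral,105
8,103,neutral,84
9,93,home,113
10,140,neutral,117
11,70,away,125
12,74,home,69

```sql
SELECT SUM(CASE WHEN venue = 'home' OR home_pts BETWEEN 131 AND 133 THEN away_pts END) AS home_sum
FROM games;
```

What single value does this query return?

game_id=3: ✓ → 104
game_id=4: ✗
game_id=5: ✓ → 134
game_id=6: ✗
game_id=7: ✗
game_id=8: ✗
game_id=9: ✓ → 93
game_id=10: ✗
game_id=11: ✗
game_id=12: ✓ → 74
home_sum = 104 + 134 + 93 + 74 = 405

405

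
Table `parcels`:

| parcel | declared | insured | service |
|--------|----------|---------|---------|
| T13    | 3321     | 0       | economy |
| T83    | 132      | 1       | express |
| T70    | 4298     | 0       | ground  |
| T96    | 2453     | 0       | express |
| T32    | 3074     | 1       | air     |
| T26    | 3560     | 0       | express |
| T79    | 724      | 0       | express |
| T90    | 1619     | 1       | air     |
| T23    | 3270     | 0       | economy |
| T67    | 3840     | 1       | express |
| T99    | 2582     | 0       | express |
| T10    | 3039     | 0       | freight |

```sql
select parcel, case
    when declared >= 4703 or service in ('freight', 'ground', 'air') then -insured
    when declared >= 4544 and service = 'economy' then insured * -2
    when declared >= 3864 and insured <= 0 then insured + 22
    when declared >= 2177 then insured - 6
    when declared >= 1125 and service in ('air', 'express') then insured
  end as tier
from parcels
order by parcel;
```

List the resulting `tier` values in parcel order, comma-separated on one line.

parcel=T10: declared >= 4703 or service in ('freight', 'ground', 'air') → 0
parcel=T13: declared >= 2177 → -6
parcel=T23: declared >= 2177 → -6
parcel=T26: declared >= 2177 → -6
parcel=T32: declared >= 4703 or service in ('freight', 'ground', 'air') → -1
parcel=T67: declared >= 2177 → -5
parcel=T70: declared >= 4703 or service in ('freight', 'ground', 'air') → 0
parcel=T79: (no match → NULL) → NULL
parcel=T83: (no match → NULL) → NULL
parcel=T90: declared >= 4703 or service in ('freight', 'ground', 'air') → -1
parcel=T96: declared >= 2177 → -6
parcel=T99: declared >= 2177 → -6

0, -6, -6, -6, -1, -5, 0, NULL, NULL, -1, -6, -6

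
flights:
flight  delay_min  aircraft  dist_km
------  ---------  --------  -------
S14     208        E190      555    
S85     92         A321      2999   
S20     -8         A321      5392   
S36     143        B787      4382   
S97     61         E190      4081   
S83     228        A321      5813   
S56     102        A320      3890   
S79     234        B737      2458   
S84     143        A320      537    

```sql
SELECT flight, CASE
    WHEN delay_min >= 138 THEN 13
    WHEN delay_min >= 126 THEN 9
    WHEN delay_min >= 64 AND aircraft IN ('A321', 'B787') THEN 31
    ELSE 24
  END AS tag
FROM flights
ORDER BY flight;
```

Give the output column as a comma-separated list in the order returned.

flight=S14: delay_min >= 138 → 13
flight=S20: ELSE → 24
flight=S36: delay_min >= 138 → 13
flight=S56: ELSE → 24
flight=S79: delay_min >= 138 → 13
flight=S83: delay_min >= 138 → 13
flight=S84: delay_min >= 138 → 13
flight=S85: delay_min >= 64 AND aircraft IN ('A321', 'B787') → 31
flight=S97: ELSE → 24

13, 24, 13, 24, 13, 13, 13, 31, 24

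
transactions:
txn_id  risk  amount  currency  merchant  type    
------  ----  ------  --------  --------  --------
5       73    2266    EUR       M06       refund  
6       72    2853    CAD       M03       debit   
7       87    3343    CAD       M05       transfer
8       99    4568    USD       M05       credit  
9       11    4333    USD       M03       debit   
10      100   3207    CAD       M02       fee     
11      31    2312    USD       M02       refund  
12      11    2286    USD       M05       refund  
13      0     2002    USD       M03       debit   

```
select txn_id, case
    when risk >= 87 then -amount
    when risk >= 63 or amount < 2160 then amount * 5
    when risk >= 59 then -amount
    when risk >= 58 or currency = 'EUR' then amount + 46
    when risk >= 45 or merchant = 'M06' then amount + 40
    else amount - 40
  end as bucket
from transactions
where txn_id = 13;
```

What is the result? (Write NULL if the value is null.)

10010

txn_id = 13: risk=0, amount=2002, currency=USD, merchant=M03, type=debit.
risk >= 87 → false
risk >= 63 or amount < 2160 → true → 10010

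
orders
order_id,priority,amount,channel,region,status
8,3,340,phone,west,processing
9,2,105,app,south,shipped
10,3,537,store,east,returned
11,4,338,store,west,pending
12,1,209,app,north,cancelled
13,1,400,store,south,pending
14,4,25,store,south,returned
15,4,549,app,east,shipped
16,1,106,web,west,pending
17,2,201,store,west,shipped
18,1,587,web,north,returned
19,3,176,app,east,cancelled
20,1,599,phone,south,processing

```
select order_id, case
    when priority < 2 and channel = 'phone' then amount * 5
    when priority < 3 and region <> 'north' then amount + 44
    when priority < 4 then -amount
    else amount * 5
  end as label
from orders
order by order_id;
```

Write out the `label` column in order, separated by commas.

-340, 149, -537, 1690, -209, 444, 125, 2745, 150, 245, -587, -176, 2995

order_id=8: priority < 4 → -340
order_id=9: priority < 3 and region <> 'north' → 149
order_id=10: priority < 4 → -537
order_id=11: ELSE → 1690
order_id=12: priority < 4 → -209
order_id=13: priority < 3 and region <> 'north' → 444
order_id=14: ELSE → 125
order_id=15: ELSE → 2745
order_id=16: priority < 3 and region <> 'north' → 150
order_id=17: priority < 3 and region <> 'north' → 245
order_id=18: priority < 4 → -587
order_id=19: priority < 4 → -176
order_id=20: priority < 2 and channel = 'phone' → 2995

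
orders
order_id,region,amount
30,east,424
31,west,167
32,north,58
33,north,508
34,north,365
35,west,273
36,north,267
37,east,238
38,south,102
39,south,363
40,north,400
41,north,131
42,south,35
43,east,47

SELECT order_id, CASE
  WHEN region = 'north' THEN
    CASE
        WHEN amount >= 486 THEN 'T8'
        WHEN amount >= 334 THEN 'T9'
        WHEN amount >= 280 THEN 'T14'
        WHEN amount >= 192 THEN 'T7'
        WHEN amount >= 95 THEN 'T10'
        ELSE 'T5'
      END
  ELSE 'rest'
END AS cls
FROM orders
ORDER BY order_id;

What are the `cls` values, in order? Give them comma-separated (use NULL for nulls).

rest, rest, T5, T8, T9, rest, T7, rest, rest, rest, T9, T10, rest, rest

order_id=30: region='east' → outer ELSE → rest
order_id=31: region='west' → outer ELSE → rest
order_id=32: region='north' → inner[ELSE] → T5
order_id=33: region='north' → inner[amount >= 486] → T8
order_id=34: region='north' → inner[amount >= 334] → T9
order_id=35: region='west' → outer ELSE → rest
order_id=36: region='north' → inner[amount >= 192] → T7
order_id=37: region='east' → outer ELSE → rest
order_id=38: region='south' → outer ELSE → rest
order_id=39: region='south' → outer ELSE → rest
order_id=40: region='north' → inner[amount >= 334] → T9
order_id=41: region='north' → inner[amount >= 95] → T10
order_id=42: region='south' → outer ELSE → rest
order_id=43: region='east' → outer ELSE → rest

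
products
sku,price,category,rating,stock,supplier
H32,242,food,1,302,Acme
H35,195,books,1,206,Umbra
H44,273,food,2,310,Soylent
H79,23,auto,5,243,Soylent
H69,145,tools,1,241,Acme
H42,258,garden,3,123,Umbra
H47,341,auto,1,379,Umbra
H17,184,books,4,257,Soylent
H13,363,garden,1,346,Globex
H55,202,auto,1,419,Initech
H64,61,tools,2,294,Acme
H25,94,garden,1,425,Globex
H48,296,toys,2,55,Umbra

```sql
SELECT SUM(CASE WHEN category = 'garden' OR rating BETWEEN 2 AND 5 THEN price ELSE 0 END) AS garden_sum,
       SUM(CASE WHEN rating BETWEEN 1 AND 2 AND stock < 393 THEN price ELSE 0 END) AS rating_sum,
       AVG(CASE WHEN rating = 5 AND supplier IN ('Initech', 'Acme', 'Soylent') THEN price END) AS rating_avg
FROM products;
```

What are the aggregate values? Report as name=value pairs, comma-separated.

[garden_sum: category = 'garden' OR rating BETWEEN 2 AND 5]
sku=H32: ✗
sku=H35: ✗
sku=H44: ✓ → 273
sku=H79: ✓ → 23
sku=H69: ✗
sku=H42: ✓ → 258
sku=H47: ✗
sku=H17: ✓ → 184
sku=H13: ✓ → 363
sku=H55: ✗
sku=H64: ✓ → 61
sku=H25: ✓ → 94
sku=H48: ✓ → 296
garden_sum = 273 + 23 + 258 + 184 + 363 + 61 + 94 + 296 = 1552
—
[rating_sum: rating BETWEEN 1 AND 2 AND stock < 393]
sku=H32: ✓ → 242
sku=H35: ✓ → 195
sku=H44: ✓ → 273
sku=H79: ✗
sku=H69: ✓ → 145
sku=H42: ✗
sku=H47: ✓ → 341
sku=H17: ✗
sku=H13: ✓ → 363
sku=H55: ✗
sku=H64: ✓ → 61
sku=H25: ✗
sku=H48: ✓ → 296
rating_sum = 242 + 195 + 273 + 145 + 341 + 363 + 61 + 296 = 1916
—
[rating_avg: rating = 5 AND supplier IN ('Initech', 'Acme', 'Soylent')]
sku=H32: ✗
sku=H35: ✗
sku=H44: ✗
sku=H79: ✓ → 23
sku=H69: ✗
sku=H42: ✗
sku=H47: ✗
sku=H17: ✗
sku=H13: ✗
sku=H55: ✗
sku=H64: ✗
sku=H25: ✗
sku=H48: ✗
rating_avg = 23

garden_sum=1552, rating_sum=1916, rating_avg=23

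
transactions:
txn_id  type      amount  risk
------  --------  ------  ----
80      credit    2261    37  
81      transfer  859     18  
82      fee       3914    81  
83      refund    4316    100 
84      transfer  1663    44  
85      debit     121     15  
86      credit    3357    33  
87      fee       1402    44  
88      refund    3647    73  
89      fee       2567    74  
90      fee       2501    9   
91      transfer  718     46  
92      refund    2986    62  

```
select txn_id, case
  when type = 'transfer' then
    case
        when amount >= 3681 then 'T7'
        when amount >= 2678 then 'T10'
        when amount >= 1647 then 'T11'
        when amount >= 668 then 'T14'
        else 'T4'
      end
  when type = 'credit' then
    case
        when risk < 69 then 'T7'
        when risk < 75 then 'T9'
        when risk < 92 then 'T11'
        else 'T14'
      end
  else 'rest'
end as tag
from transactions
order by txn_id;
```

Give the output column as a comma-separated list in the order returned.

txn_id=80: type='credit' → inner[risk < 69] → T7
txn_id=81: type='transfer' → inner[amount >= 668] → T14
txn_id=82: type='fee' → outer ELSE → rest
txn_id=83: type='refund' → outer ELSE → rest
txn_id=84: type='transfer' → inner[amount >= 1647] → T11
txn_id=85: type='debit' → outer ELSE → rest
txn_id=86: type='credit' → inner[risk < 69] → T7
txn_id=87: type='fee' → outer ELSE → rest
txn_id=88: type='refund' → outer ELSE → rest
txn_id=89: type='fee' → outer ELSE → rest
txn_id=90: type='fee' → outer ELSE → rest
txn_id=91: type='transfer' → inner[amount >= 668] → T14
txn_id=92: type='refund' → outer ELSE → rest

T7, T14, rest, rest, T11, rest, T7, rest, rest, rest, rest, T14, rest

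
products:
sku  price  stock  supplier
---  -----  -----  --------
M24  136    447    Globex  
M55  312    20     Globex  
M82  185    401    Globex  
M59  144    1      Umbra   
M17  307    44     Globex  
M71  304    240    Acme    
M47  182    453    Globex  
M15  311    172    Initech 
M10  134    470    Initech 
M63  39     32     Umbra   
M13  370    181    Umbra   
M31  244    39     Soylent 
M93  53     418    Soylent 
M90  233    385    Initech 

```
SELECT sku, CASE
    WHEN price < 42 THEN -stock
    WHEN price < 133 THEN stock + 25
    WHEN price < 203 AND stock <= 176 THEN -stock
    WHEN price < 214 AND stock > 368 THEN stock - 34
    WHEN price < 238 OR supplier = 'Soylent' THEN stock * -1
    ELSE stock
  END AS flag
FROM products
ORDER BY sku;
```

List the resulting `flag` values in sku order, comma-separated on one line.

436, 181, 172, 44, 413, -39, 419, 20, -1, -32, 240, 367, -385, 443

sku=M10: price < 214 AND stock > 368 → 436
sku=M13: ELSE → 181
sku=M15: ELSE → 172
sku=M17: ELSE → 44
sku=M24: price < 214 AND stock > 368 → 413
sku=M31: price < 238 OR supplier = 'Soylent' → -39
sku=M47: price < 214 AND stock > 368 → 419
sku=M55: ELSE → 20
sku=M59: price < 203 AND stock <= 176 → -1
sku=M63: price < 42 → -32
sku=M71: ELSE → 240
sku=M82: price < 214 AND stock > 368 → 367
sku=M90: price < 238 OR supplier = 'Soylent' → -385
sku=M93: price < 133 → 443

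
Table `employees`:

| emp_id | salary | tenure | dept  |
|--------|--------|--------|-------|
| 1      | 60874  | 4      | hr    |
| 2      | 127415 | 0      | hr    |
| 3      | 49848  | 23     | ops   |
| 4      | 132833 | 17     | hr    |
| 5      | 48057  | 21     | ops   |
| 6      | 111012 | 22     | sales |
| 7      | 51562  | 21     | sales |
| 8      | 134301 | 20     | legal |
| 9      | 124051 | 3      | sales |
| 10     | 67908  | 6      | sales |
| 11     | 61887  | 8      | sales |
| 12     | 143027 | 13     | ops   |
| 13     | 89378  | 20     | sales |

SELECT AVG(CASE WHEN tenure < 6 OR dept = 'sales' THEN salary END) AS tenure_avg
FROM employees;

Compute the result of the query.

86760.875

emp_id=1: ✓ → 60874
emp_id=2: ✓ → 127415
emp_id=3: ✗
emp_id=4: ✗
emp_id=5: ✗
emp_id=6: ✓ → 111012
emp_id=7: ✓ → 51562
emp_id=8: ✗
emp_id=9: ✓ → 124051
emp_id=10: ✓ → 67908
emp_id=11: ✓ → 61887
emp_id=12: ✗
emp_id=13: ✓ → 89378
tenure_avg = (60874 + 127415 + 111012 + 51562 + 124051 + 67908 + 61887 + 89378) / 8 = 86760.875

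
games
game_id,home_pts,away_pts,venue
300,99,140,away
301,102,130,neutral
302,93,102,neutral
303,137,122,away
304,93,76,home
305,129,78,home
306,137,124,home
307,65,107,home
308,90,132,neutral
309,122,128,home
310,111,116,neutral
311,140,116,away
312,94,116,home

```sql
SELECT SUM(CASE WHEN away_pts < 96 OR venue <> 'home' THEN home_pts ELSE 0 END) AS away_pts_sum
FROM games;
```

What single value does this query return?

game_id=300: ✓ → 99
game_id=301: ✓ → 102
game_id=302: ✓ → 93
game_id=303: ✓ → 137
game_id=304: ✓ → 93
game_id=305: ✓ → 129
game_id=306: ✗
game_id=307: ✗
game_id=308: ✓ → 90
game_id=309: ✗
game_id=310: ✓ → 111
game_id=311: ✓ → 140
game_id=312: ✗
away_pts_sum = 99 + 102 + 93 + 137 + 93 + 129 + 90 + 111 + 140 = 994

994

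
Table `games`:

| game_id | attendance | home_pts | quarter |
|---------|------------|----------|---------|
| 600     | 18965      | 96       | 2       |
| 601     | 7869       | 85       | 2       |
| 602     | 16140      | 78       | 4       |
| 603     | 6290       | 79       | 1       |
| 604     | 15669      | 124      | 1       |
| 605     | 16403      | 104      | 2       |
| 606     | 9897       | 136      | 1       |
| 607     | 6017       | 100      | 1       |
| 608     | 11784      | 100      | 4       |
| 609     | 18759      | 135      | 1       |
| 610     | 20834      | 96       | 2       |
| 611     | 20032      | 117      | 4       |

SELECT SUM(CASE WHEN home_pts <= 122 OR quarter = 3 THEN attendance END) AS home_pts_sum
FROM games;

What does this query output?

game_id=600: ✓ → 18965
game_id=601: ✓ → 7869
game_id=602: ✓ → 16140
game_id=603: ✓ → 6290
game_id=604: ✗
game_id=605: ✓ → 16403
game_id=606: ✗
game_id=607: ✓ → 6017
game_id=608: ✓ → 11784
game_id=609: ✗
game_id=610: ✓ → 20834
game_id=611: ✓ → 20032
home_pts_sum = 18965 + 7869 + 16140 + 6290 + 16403 + 6017 + 11784 + 20834 + 20032 = 124334

124334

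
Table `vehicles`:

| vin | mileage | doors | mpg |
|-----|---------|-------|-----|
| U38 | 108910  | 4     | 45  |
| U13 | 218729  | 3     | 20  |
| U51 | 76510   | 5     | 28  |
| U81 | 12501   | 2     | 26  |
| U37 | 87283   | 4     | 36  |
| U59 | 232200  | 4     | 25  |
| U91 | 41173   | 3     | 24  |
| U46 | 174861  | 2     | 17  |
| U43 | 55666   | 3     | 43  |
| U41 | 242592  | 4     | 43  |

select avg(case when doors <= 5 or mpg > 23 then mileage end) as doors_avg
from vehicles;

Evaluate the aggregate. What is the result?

vin=U38: ✓ → 108910
vin=U13: ✓ → 218729
vin=U51: ✓ → 76510
vin=U81: ✓ → 12501
vin=U37: ✓ → 87283
vin=U59: ✓ → 232200
vin=U91: ✓ → 41173
vin=U46: ✓ → 174861
vin=U43: ✓ → 55666
vin=U41: ✓ → 242592
doors_avg = (108910 + 218729 + 76510 + 12501 + 87283 + 232200 + 41173 + 174861 + 55666 + 242592) / 10 = 125042.5

125042.5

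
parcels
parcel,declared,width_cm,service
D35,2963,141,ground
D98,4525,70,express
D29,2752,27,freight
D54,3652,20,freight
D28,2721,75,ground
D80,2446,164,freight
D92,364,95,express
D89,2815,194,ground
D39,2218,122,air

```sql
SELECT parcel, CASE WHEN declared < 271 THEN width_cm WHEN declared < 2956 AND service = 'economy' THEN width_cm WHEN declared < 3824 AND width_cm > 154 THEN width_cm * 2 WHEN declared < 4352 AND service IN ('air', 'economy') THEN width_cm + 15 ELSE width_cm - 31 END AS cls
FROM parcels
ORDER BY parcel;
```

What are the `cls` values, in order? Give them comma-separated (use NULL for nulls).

parcel=D28: ELSE → 44
parcel=D29: ELSE → -4
parcel=D35: ELSE → 110
parcel=D39: declared < 4352 AND service IN ('air', 'economy') → 137
parcel=D54: ELSE → -11
parcel=D80: declared < 3824 AND width_cm > 154 → 328
parcel=D89: declared < 3824 AND width_cm > 154 → 388
parcel=D92: ELSE → 64
parcel=D98: ELSE → 39

44, -4, 110, 137, -11, 328, 388, 64, 39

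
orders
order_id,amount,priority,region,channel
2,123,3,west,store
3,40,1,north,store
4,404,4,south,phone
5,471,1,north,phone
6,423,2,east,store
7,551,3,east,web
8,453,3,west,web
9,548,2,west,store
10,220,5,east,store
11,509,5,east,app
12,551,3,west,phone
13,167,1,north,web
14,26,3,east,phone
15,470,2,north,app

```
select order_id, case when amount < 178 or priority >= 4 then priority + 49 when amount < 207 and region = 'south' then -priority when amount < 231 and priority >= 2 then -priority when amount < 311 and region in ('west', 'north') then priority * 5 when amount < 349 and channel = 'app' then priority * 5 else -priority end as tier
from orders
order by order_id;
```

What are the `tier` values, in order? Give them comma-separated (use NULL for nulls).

order_id=2: amount < 178 or priority >= 4 → 52
order_id=3: amount < 178 or priority >= 4 → 50
order_id=4: amount < 178 or priority >= 4 → 53
order_id=5: ELSE → -1
order_id=6: ELSE → -2
order_id=7: ELSE → -3
order_id=8: ELSE → -3
order_id=9: ELSE → -2
order_id=10: amount < 178 or priority >= 4 → 54
order_id=11: amount < 178 or priority >= 4 → 54
order_id=12: ELSE → -3
order_id=13: amount < 178 or priority >= 4 → 50
order_id=14: amount < 178 or priority >= 4 → 52
order_id=15: ELSE → -2

52, 50, 53, -1, -2, -3, -3, -2, 54, 54, -3, 50, 52, -2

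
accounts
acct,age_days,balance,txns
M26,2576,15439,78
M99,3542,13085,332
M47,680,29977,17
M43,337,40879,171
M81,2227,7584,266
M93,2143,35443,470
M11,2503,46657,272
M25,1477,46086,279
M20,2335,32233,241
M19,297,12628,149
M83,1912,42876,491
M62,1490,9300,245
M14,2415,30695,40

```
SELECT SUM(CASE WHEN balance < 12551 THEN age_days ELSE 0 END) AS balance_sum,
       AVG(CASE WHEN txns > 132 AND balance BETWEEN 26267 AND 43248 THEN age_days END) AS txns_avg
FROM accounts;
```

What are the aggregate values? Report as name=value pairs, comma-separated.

[balance_sum: balance < 12551]
acct=M26: ✗
acct=M99: ✗
acct=M47: ✗
acct=M43: ✗
acct=M81: ✓ → 2227
acct=M93: ✗
acct=M11: ✗
acct=M25: ✗
acct=M20: ✗
acct=M19: ✗
acct=M83: ✗
acct=M62: ✓ → 1490
acct=M14: ✗
balance_sum = 2227 + 1490 = 3717
—
[txns_avg: txns > 132 AND balance BETWEEN 26267 AND 43248]
acct=M26: ✗
acct=M99: ✗
acct=M47: ✗
acct=M43: ✓ → 337
acct=M81: ✗
acct=M93: ✓ → 2143
acct=M11: ✗
acct=M25: ✗
acct=M20: ✓ → 2335
acct=M19: ✗
acct=M83: ✓ → 1912
acct=M62: ✗
acct=M14: ✗
txns_avg = (337 + 2143 + 2335 + 1912) / 4 = 1681.75

balance_sum=3717, txns_avg=1681.75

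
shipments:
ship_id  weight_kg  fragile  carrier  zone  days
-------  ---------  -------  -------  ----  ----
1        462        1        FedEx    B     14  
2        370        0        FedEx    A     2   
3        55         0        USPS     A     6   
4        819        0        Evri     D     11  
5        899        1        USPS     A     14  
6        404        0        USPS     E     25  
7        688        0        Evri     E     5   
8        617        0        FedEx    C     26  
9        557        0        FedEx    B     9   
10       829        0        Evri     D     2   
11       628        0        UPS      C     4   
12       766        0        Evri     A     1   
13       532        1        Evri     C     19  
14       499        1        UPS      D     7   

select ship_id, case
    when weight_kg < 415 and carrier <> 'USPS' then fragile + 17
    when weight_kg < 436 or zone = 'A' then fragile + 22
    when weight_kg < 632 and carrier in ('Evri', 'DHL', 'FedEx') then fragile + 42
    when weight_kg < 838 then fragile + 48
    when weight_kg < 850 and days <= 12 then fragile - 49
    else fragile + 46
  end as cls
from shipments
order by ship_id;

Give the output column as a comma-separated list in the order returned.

ship_id=1: weight_kg < 632 and carrier in ('Evri', 'DHL', 'FedEx') → 43
ship_id=2: weight_kg < 415 and carrier <> 'USPS' → 17
ship_id=3: weight_kg < 436 or zone = 'A' → 22
ship_id=4: weight_kg < 838 → 48
ship_id=5: weight_kg < 436 or zone = 'A' → 23
ship_id=6: weight_kg < 436 or zone = 'A' → 22
ship_id=7: weight_kg < 838 → 48
ship_id=8: weight_kg < 632 and carrier in ('Evri', 'DHL', 'FedEx') → 42
ship_id=9: weight_kg < 632 and carrier in ('Evri', 'DHL', 'FedEx') → 42
ship_id=10: weight_kg < 838 → 48
ship_id=11: weight_kg < 838 → 48
ship_id=12: weight_kg < 436 or zone = 'A' → 22
ship_id=13: weight_kg < 632 and carrier in ('Evri', 'DHL', 'FedEx') → 43
ship_id=14: weight_kg < 838 → 49

43, 17, 22, 48, 23, 22, 48, 42, 42, 48, 48, 22, 43, 49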